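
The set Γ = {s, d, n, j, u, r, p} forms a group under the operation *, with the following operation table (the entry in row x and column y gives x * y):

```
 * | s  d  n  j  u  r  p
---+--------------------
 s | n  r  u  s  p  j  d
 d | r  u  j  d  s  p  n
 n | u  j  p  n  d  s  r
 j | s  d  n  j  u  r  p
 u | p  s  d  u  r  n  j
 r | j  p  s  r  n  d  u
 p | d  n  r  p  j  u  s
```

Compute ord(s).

7

The identity element is j (its row matches the header).
s^1 = s
s^2 = s * s = n
s^3 = n * s = u
s^4 = u * s = p
s^5 = p * s = d
s^6 = d * s = r
s^7 = r * s = j
The first power of s equal to the identity is s^7, so ord(s) = 7.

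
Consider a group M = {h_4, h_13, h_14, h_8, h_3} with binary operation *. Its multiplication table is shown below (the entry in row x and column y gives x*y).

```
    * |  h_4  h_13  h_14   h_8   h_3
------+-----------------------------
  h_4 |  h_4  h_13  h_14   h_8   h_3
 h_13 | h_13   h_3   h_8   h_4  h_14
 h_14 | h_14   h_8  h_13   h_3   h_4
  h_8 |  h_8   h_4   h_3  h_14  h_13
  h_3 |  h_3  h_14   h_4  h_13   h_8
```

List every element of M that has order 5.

{h_13, h_14, h_3, h_8}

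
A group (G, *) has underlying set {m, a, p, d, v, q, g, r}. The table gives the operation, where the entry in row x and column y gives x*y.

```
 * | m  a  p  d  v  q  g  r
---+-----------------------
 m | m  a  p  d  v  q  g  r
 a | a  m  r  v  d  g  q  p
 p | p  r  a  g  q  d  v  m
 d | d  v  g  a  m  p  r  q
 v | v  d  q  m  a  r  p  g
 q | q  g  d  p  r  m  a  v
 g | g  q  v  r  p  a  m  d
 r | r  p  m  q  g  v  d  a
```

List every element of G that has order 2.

{a, g, q}

Identity is m. Compute the order of each non-identity element by repeated multiplication:
  a: a → m  (order 2)
  p: p → a → r → m  (order 4)
  d: d → a → v → m  (order 4)
  v: v → a → d → m  (order 4)
  q: q → m  (order 2)
  g: g → m  (order 2)
  r: r → a → p → m  (order 4)
Elements of order 2: {a, g, q}.
(Structurally, G here is isomorphic to Z_2 x Z_4.)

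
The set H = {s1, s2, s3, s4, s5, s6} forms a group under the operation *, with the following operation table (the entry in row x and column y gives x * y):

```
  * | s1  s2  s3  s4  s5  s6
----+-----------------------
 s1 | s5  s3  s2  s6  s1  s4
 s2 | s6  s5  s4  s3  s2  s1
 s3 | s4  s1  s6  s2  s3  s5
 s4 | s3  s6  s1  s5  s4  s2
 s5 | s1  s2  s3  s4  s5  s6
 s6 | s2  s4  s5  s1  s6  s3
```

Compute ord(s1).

2

The identity element is s5 (its row matches the header).
s1^1 = s1
s1^2 = s1 * s1 = s5
The first power of s1 equal to the identity is s1^2, so ord(s1) = 2.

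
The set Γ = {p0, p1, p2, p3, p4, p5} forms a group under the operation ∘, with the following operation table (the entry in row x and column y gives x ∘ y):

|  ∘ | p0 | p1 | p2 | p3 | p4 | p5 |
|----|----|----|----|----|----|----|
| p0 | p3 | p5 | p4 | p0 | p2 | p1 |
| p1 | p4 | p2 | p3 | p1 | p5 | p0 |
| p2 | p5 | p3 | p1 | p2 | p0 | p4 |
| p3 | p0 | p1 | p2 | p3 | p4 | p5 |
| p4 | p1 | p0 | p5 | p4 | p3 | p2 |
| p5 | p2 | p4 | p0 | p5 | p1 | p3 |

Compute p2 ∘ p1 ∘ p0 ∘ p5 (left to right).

p1

p2 ∘ p1 = p3
p3 ∘ p0 = p0
p0 ∘ p5 = p1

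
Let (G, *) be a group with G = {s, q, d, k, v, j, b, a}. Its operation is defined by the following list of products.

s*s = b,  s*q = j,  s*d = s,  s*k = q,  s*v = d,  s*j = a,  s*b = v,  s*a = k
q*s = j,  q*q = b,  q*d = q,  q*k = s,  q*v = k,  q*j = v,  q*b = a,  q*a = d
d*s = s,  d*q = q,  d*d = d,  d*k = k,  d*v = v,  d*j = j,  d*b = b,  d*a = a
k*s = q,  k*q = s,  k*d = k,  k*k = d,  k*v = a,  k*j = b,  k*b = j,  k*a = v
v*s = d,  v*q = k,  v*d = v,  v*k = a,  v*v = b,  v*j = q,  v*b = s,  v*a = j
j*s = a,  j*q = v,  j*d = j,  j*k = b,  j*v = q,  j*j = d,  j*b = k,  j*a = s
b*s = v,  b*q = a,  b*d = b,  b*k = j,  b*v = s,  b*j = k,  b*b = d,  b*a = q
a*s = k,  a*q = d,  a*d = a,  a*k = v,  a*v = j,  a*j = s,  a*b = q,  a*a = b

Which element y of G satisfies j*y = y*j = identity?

j

First locate the identity: row d matches the header, so d is the identity.
Scan row j for d: j*j = d. Hence j^(-1) = j.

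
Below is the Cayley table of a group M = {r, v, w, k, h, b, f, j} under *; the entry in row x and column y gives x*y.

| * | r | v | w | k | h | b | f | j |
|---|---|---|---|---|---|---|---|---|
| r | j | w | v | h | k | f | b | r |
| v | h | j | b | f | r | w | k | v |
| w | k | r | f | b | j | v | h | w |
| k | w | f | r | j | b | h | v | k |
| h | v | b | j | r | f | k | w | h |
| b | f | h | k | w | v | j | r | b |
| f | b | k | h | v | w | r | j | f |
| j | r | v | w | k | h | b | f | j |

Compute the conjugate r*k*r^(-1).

The identity is j. In row r, the entry j sits in column r, so r^(-1) = r.
r*k = h
h*r = v

v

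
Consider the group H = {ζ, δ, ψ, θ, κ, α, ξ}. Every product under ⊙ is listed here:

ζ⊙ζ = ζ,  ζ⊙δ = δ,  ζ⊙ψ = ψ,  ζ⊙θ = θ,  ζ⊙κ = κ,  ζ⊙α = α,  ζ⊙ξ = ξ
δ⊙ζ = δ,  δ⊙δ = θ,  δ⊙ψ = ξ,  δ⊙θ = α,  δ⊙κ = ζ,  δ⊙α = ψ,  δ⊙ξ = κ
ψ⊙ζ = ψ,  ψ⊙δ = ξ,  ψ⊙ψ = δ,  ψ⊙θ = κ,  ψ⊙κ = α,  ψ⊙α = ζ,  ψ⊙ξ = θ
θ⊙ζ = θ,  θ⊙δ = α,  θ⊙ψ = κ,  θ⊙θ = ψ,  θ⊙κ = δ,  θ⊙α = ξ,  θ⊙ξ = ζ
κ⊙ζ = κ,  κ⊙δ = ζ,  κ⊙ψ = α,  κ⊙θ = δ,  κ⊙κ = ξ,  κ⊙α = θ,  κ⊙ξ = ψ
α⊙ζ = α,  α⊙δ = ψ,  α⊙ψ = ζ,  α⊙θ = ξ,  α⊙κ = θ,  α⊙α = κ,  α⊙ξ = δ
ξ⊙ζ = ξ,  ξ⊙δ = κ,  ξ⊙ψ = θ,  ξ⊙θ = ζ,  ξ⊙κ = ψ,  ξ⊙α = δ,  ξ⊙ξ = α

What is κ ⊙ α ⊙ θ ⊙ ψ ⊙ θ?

α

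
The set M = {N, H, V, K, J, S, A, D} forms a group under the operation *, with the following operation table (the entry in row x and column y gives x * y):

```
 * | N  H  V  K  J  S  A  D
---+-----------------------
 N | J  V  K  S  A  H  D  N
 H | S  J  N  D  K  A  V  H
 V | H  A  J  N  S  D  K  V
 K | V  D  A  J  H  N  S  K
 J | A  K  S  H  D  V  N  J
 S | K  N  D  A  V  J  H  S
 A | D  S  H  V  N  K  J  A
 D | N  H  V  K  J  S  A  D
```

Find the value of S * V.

D

Read row S, column V: S * V = D.
(Structurally, M here is isomorphic to the quaternion group Q_8.)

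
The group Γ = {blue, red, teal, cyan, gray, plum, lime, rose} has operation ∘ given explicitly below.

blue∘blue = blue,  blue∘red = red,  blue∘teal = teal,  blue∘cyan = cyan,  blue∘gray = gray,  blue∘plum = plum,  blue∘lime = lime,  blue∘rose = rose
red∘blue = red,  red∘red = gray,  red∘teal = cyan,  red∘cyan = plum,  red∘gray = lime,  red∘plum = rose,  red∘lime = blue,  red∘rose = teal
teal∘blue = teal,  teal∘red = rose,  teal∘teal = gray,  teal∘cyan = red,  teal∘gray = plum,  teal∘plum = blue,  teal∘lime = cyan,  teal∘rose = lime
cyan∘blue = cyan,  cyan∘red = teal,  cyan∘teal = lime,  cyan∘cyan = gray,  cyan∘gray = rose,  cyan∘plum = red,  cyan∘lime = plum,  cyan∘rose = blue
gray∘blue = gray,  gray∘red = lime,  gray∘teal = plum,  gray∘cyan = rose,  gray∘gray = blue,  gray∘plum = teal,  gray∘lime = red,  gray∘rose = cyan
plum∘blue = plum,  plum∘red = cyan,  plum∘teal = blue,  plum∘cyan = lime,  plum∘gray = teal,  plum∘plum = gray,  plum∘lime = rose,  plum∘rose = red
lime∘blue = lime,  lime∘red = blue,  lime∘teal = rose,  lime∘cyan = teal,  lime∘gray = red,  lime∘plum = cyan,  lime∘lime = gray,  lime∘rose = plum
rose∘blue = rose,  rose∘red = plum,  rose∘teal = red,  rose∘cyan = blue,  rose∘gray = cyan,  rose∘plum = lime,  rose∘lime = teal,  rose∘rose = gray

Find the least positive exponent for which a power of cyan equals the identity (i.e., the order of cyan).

4

The identity element is blue (its row matches the header).
cyan^1 = cyan
cyan^2 = cyan ∘ cyan = gray
cyan^3 = gray ∘ cyan = rose
cyan^4 = rose ∘ cyan = blue
The first power of cyan equal to the identity is cyan^4, so ord(cyan) = 4.
(Structurally, Γ here is isomorphic to the quaternion group Q_8.)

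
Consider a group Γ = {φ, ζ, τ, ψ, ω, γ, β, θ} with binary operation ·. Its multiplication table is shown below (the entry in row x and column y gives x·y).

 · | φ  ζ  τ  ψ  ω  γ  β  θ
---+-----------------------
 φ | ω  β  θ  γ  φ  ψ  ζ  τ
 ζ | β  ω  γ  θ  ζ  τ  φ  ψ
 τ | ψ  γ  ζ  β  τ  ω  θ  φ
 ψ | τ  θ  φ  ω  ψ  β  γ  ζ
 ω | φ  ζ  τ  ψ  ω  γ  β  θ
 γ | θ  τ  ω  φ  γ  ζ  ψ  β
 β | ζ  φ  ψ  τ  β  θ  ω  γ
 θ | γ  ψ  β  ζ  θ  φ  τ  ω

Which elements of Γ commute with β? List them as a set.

{β, ζ, φ, ω}

Compare row β with column β entry by entry.
φ·β = ζ = β·φ, so φ commutes with β.
θ·β = τ but β·θ = γ, so θ does not.
Collecting the elements that commute with β: C(β) = {β, ζ, φ, ω}.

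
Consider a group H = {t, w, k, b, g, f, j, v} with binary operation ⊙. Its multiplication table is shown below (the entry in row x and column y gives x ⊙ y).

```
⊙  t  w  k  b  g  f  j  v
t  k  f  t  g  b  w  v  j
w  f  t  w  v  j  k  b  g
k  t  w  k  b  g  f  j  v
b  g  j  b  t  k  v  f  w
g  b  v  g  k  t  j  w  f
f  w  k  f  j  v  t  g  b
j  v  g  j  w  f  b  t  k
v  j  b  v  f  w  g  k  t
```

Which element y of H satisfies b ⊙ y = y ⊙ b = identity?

First locate the identity: row k matches the header, so k is the identity.
Scan row b for k: b ⊙ g = k. Hence b^(-1) = g.

g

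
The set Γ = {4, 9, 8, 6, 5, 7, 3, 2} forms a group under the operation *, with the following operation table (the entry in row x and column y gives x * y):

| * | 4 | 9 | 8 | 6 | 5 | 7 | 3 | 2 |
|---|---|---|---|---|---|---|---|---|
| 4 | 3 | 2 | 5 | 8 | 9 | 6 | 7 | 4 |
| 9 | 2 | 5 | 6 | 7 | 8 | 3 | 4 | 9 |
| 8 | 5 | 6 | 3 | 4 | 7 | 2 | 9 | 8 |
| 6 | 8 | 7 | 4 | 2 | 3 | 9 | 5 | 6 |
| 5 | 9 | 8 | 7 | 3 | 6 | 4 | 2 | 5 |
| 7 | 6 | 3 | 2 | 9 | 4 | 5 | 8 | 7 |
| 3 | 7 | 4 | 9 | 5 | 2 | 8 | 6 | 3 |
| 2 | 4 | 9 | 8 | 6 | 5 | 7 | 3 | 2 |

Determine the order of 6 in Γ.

The identity element is 2 (its row matches the header).
6^1 = 6
6^2 = 6 * 6 = 2
The first power of 6 equal to the identity is 6^2, so ord(6) = 2.
(Structurally, Γ here is isomorphic to the cyclic group Z_8.)

2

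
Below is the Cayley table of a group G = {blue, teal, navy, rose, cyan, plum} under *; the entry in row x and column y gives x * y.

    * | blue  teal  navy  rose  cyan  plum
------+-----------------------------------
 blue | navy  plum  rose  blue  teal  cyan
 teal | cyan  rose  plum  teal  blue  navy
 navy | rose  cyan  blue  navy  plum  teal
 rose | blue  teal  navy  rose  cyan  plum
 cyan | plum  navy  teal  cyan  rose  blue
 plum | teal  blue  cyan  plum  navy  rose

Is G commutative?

No

blue * cyan = teal but cyan * blue = plum.
Since blue and cyan do not commute, G is not abelian.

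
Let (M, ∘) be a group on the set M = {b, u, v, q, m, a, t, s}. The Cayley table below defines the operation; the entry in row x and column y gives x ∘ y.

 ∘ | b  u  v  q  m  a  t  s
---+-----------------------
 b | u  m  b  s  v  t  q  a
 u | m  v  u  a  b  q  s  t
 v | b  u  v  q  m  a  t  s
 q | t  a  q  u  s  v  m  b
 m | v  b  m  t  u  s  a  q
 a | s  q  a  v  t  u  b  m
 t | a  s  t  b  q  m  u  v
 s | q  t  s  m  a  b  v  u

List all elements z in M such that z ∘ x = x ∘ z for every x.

{u, v}

An element z is central iff its row equals its column in the table.
For q: q ∘ b = t ≠ s = b ∘ q, so q ∉ Z.
Checking each element this way leaves Z(M) = {u, v}.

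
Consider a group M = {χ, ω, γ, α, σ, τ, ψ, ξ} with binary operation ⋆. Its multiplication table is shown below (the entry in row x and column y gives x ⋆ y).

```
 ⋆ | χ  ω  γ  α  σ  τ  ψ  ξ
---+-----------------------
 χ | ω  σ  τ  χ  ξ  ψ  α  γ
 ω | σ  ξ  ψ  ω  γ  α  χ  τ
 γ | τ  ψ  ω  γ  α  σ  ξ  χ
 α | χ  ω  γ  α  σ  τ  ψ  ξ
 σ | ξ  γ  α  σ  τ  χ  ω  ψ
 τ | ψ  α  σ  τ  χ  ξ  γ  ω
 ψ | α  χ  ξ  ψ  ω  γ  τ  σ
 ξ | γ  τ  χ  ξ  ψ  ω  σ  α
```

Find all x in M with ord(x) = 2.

Identity is α. Compute the order of each non-identity element by repeated multiplication:
  χ: χ → ω → σ → ξ → γ → τ → ψ → α  (order 8)
  ω: ω → ξ → τ → α  (order 4)
  γ: γ → ω → ψ → ξ → χ → τ → σ → α  (order 8)
  σ: σ → τ → χ → ξ → ψ → ω → γ → α  (order 8)
  τ: τ → ξ → ω → α  (order 4)
  ψ: ψ → τ → γ → ξ → σ → ω → χ → α  (order 8)
  ξ: ξ → α  (order 2)
Elements of order 2: {ξ}.
(Structurally, M here is isomorphic to the cyclic group Z_8.)

{ξ}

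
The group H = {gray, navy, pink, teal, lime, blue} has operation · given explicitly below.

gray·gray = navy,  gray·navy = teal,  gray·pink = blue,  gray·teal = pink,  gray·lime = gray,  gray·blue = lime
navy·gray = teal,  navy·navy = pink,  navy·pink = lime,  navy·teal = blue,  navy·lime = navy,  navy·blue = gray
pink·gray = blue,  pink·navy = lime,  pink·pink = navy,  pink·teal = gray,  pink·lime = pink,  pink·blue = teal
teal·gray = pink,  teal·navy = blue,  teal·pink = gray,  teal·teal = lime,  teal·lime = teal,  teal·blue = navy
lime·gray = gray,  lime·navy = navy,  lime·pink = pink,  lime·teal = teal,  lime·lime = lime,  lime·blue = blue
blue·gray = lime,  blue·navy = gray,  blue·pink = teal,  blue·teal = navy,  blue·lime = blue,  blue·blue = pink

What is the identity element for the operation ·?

The identity e satisfies e·x = x for all x, so its row in the table reproduces the column headers.
Row lime reads: gray, navy, pink, teal, lime, blue — exactly the header order. So lime is the identity.

lime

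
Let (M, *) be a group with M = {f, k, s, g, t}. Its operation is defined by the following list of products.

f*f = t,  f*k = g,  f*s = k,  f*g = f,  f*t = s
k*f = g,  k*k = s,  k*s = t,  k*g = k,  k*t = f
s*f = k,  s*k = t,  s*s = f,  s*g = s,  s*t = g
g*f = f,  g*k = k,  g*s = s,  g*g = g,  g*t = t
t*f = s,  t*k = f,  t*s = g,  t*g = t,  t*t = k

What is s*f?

Read row s, column f: s*f = k.

k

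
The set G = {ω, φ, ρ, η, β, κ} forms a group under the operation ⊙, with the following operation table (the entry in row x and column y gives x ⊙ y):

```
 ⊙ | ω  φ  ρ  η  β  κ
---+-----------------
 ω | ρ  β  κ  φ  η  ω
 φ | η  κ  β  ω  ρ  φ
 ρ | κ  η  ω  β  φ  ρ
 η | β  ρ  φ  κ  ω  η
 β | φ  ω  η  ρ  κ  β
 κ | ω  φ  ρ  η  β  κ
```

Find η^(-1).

First locate the identity: row κ matches the header, so κ is the identity.
Scan row η for κ: η ⊙ η = κ. Hence η^(-1) = η.
(Structurally, G here is isomorphic to the symmetric group S_3.)

η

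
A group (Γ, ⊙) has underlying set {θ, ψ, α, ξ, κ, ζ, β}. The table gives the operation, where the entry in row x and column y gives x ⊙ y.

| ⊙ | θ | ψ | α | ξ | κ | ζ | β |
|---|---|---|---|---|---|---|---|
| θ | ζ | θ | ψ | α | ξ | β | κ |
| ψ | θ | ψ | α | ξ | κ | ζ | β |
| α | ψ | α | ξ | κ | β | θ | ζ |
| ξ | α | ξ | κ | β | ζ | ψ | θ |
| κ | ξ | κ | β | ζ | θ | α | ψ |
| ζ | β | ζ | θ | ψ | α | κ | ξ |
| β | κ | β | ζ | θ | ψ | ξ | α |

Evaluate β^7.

ψ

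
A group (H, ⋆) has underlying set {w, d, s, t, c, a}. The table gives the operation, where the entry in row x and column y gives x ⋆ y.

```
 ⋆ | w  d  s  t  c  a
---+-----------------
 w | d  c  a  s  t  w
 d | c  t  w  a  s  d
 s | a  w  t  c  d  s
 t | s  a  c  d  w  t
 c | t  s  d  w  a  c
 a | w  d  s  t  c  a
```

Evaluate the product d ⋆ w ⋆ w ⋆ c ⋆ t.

s

d ⋆ w = c
c ⋆ w = t
t ⋆ c = w
w ⋆ t = s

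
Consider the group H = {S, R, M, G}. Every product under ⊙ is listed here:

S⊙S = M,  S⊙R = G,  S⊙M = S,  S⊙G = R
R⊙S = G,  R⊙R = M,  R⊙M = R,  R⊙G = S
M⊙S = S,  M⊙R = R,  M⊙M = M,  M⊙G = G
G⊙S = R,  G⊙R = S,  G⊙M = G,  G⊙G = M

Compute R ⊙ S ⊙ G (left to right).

R ⊙ S = G
G ⊙ G = M

M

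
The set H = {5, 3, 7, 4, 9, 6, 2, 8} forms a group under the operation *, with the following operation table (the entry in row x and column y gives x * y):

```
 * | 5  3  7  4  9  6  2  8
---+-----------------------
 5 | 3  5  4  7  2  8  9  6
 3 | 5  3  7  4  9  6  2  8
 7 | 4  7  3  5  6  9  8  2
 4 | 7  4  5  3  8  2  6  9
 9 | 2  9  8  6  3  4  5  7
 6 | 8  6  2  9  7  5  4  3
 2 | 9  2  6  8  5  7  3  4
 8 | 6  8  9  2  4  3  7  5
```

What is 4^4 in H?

3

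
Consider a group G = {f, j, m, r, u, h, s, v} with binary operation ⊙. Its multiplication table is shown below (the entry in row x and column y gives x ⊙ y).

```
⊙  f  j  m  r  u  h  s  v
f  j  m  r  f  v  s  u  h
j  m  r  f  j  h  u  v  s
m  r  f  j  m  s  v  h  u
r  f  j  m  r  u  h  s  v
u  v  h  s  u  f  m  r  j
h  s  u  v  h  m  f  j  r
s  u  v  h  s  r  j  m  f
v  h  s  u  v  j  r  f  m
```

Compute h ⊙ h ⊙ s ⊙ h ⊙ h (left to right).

h ⊙ h = f
f ⊙ s = u
u ⊙ h = m
m ⊙ h = v

v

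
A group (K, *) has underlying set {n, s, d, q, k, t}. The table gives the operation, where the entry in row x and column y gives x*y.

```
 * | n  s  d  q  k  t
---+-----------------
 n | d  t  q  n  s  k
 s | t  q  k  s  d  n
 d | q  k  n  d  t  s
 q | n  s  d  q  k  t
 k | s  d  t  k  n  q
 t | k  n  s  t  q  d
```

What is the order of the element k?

6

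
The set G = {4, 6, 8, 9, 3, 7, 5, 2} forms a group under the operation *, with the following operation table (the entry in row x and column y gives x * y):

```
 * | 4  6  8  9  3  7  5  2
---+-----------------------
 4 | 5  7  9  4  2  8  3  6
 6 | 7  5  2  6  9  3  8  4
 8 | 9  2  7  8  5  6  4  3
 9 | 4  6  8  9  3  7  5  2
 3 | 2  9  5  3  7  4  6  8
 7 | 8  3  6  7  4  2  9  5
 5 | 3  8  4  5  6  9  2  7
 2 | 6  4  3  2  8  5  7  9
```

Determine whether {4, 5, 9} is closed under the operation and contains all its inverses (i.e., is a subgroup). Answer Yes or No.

5 * 5 = 2, which is not in {4, 5, 9}.
The subset is not closed under *, so it is not a subgroup.
(Structurally, G here is isomorphic to the cyclic group Z_8.)

No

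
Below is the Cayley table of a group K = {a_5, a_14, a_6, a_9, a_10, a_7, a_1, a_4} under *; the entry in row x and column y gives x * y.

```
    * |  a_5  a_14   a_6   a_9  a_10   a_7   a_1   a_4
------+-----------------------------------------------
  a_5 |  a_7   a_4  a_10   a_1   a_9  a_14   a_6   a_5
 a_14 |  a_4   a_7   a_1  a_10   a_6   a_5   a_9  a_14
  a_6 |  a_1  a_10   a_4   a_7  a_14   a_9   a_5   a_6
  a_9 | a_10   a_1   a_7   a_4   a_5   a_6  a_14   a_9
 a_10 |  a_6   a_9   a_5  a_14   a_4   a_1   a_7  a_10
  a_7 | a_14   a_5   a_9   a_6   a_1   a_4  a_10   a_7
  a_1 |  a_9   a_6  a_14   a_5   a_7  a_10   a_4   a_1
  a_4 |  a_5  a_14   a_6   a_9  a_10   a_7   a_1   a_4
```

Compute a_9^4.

a_9^1 = a_9
a_9^2 = a_9 * a_9 = a_4
a_9^3 = a_4 * a_9 = a_9
a_9^4 = a_9 * a_9 = a_4

a_4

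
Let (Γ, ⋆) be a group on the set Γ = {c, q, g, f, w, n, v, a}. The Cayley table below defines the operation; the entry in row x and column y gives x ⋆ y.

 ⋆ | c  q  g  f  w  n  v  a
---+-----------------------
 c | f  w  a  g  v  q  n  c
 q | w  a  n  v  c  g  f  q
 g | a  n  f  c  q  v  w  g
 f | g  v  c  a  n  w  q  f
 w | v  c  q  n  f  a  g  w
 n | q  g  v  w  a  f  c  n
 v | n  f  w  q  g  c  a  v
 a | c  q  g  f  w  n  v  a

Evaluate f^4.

a

f^1 = f
f^2 = f ⋆ f = a
f^3 = a ⋆ f = f
f^4 = f ⋆ f = a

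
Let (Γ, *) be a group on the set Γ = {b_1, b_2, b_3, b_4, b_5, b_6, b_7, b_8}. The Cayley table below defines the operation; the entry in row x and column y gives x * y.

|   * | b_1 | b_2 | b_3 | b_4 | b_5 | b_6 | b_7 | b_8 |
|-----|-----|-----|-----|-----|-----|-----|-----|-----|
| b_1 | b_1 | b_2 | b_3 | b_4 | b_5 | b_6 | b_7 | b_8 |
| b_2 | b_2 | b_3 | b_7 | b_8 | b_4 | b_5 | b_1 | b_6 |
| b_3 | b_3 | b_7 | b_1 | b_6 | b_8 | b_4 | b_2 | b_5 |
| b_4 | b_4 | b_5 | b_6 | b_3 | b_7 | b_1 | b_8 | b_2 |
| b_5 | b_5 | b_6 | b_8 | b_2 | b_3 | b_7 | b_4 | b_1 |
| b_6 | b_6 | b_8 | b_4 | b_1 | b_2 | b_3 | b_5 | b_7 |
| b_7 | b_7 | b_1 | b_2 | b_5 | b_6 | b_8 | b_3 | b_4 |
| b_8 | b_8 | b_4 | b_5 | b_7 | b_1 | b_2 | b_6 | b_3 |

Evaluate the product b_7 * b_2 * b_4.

b_7 * b_2 = b_1
b_1 * b_4 = b_4

b_4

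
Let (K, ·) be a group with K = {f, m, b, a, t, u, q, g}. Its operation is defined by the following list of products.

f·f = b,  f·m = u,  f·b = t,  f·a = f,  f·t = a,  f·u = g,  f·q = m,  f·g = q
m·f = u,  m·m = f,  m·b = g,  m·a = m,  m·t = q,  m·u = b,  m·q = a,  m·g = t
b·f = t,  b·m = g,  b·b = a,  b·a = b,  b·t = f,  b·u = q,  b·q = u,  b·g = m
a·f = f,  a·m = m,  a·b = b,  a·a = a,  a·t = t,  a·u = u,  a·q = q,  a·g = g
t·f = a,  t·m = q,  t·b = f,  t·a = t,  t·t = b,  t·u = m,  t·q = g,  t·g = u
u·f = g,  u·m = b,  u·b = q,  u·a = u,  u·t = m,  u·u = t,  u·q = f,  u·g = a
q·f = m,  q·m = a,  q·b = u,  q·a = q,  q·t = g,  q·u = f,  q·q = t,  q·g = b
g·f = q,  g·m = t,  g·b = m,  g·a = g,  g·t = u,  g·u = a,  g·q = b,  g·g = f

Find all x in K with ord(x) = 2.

{b}

Identity is a. Compute the order of each non-identity element by repeated multiplication:
  f: f → b → t → a  (order 4)
  m: m → f → u → b → g → t → q → a  (order 8)
  b: b → a  (order 2)
  t: t → b → f → a  (order 4)
  u: u → t → m → b → q → f → g → a  (order 8)
  q: q → t → g → b → u → f → m → a  (order 8)
  g: g → f → q → b → m → t → u → a  (order 8)
Elements of order 2: {b}.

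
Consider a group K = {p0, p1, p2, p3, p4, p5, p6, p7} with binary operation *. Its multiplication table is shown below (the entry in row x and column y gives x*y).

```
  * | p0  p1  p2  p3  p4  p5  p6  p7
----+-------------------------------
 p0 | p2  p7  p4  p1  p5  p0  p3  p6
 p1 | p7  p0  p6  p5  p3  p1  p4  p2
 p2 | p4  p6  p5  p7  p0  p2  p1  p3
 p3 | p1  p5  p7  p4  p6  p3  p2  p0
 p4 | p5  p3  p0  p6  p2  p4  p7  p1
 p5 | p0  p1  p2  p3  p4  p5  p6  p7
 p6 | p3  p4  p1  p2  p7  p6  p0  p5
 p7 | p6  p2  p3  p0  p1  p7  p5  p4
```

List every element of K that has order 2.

{p2}

Identity is p5. Compute the order of each non-identity element by repeated multiplication:
  p0: p0 → p2 → p4 → p5  (order 4)
  p1: p1 → p0 → p7 → p2 → p6 → p4 → p3 → p5  (order 8)
  p2: p2 → p5  (order 2)
  p3: p3 → p4 → p6 → p2 → p7 → p0 → p1 → p5  (order 8)
  p4: p4 → p2 → p0 → p5  (order 4)
  p6: p6 → p0 → p3 → p2 → p1 → p4 → p7 → p5  (order 8)
  p7: p7 → p4 → p1 → p2 → p3 → p0 → p6 → p5  (order 8)
Elements of order 2: {p2}.
(Structurally, K here is isomorphic to the cyclic group Z_8.)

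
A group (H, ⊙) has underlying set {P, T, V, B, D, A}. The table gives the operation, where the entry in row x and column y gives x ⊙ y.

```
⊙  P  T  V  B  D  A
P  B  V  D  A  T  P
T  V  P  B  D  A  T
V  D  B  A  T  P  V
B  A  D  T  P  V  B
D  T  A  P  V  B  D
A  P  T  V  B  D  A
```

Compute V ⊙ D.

P

Read row V, column D: V ⊙ D = P.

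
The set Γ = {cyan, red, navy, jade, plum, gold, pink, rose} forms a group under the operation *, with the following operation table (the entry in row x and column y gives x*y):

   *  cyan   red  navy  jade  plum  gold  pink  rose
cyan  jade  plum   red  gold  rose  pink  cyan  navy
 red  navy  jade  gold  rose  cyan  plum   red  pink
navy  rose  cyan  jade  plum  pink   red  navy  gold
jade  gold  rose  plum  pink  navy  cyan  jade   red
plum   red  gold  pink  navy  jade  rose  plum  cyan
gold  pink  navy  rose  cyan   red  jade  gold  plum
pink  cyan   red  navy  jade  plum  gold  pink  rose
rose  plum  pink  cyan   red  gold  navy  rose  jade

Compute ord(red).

The identity element is pink (its row matches the header).
red^1 = red
red^2 = red*red = jade
red^3 = jade*red = rose
red^4 = rose*red = pink
The first power of red equal to the identity is red^4, so ord(red) = 4.

4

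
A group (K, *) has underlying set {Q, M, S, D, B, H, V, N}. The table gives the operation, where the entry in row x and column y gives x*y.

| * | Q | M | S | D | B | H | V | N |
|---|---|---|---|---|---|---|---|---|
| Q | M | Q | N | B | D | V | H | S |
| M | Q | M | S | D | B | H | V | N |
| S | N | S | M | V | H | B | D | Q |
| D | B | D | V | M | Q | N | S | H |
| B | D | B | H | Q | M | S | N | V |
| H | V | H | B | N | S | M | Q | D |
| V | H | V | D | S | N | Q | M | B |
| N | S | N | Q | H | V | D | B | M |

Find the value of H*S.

Read row H, column S: H*S = B.

B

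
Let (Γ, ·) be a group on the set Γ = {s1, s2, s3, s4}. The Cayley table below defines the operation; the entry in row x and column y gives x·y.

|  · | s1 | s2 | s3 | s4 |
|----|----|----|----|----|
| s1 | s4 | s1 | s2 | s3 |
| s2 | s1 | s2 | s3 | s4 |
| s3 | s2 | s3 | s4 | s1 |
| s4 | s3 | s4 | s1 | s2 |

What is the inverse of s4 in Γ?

s4

First locate the identity: row s2 matches the header, so s2 is the identity.
Scan row s4 for s2: s4·s4 = s2. Hence s4^(-1) = s4.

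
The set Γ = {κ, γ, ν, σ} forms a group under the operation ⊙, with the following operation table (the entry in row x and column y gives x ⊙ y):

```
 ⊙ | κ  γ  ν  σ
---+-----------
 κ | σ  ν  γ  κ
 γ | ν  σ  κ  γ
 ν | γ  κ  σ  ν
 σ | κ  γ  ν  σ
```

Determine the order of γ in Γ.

The identity element is σ (its row matches the header).
γ^1 = γ
γ^2 = γ ⊙ γ = σ
The first power of γ equal to the identity is γ^2, so ord(γ) = 2.

2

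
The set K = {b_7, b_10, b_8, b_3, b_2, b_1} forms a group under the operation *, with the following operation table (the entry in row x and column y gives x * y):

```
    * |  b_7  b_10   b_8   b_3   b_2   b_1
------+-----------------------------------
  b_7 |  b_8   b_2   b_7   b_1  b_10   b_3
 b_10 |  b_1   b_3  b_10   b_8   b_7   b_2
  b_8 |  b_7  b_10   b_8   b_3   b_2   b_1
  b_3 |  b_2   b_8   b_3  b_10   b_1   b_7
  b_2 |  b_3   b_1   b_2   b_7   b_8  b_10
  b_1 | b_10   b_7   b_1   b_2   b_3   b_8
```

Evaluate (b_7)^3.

b_7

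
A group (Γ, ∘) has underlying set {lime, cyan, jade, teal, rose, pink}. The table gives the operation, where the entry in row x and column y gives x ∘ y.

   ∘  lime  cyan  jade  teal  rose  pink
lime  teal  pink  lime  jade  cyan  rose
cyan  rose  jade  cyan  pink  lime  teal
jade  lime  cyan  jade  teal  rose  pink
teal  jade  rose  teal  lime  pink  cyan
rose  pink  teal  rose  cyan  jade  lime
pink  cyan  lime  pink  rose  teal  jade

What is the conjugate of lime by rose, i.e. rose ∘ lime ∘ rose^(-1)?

The identity is jade. In row rose, the entry jade sits in column rose, so rose^(-1) = rose.
rose ∘ lime = pink
pink ∘ rose = teal

teal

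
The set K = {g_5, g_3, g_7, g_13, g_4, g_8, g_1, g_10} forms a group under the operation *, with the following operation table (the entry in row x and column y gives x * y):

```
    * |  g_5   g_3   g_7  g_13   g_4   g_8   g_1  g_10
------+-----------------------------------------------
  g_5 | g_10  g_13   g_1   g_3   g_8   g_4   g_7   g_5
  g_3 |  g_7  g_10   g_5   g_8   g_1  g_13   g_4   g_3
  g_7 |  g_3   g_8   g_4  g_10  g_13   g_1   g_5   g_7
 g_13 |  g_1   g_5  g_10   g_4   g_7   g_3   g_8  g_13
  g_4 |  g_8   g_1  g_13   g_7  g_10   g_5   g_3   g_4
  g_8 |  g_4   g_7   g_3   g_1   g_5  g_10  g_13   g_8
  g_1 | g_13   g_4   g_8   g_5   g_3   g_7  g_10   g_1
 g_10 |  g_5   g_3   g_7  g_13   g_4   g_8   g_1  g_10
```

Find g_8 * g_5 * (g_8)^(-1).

The identity is g_10. In row g_8, the entry g_10 sits in column g_8, so g_8^(-1) = g_8.
g_8 * g_5 = g_4
g_4 * g_8 = g_5

g_5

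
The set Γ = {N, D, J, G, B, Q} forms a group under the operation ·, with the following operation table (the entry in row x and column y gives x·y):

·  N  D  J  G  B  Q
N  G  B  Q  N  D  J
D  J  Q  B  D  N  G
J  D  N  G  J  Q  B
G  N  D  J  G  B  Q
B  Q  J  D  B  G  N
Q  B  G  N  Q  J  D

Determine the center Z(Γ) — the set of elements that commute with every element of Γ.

An element z is central iff its row equals its column in the table.
For J: J·D = N ≠ B = D·J, so J ∉ Z.
Checking each element this way leaves Z(Γ) = {G}.
(Structurally, Γ here is isomorphic to the symmetric group S_3.)

{G}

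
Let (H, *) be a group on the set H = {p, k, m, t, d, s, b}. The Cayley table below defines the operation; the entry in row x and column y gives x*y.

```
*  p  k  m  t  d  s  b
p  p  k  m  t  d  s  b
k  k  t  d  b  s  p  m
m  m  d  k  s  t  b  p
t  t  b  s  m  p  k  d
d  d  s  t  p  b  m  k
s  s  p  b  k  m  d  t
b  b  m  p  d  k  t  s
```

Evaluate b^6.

b^1 = b
b^2 = b*b = s
b^3 = s*b = t
b^4 = t*b = d
b^5 = d*b = k
b^6 = k*b = m

m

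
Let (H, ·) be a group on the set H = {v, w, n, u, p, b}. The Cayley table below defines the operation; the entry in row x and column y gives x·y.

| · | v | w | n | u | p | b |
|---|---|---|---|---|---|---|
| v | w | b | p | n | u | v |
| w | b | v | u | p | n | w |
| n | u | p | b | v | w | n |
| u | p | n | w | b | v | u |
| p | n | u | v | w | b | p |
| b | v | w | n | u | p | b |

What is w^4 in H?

w^1 = w
w^2 = w·w = v
w^3 = v·w = b
w^4 = b·w = w
(Structurally, H here is isomorphic to the symmetric group S_3.)

w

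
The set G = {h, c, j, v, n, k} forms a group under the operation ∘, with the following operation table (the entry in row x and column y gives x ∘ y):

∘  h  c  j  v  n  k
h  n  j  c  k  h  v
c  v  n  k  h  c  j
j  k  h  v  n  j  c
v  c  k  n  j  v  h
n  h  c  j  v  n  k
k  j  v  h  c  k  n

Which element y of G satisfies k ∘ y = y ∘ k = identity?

First locate the identity: row n matches the header, so n is the identity.
Scan row k for n: k ∘ k = n. Hence k^(-1) = k.

k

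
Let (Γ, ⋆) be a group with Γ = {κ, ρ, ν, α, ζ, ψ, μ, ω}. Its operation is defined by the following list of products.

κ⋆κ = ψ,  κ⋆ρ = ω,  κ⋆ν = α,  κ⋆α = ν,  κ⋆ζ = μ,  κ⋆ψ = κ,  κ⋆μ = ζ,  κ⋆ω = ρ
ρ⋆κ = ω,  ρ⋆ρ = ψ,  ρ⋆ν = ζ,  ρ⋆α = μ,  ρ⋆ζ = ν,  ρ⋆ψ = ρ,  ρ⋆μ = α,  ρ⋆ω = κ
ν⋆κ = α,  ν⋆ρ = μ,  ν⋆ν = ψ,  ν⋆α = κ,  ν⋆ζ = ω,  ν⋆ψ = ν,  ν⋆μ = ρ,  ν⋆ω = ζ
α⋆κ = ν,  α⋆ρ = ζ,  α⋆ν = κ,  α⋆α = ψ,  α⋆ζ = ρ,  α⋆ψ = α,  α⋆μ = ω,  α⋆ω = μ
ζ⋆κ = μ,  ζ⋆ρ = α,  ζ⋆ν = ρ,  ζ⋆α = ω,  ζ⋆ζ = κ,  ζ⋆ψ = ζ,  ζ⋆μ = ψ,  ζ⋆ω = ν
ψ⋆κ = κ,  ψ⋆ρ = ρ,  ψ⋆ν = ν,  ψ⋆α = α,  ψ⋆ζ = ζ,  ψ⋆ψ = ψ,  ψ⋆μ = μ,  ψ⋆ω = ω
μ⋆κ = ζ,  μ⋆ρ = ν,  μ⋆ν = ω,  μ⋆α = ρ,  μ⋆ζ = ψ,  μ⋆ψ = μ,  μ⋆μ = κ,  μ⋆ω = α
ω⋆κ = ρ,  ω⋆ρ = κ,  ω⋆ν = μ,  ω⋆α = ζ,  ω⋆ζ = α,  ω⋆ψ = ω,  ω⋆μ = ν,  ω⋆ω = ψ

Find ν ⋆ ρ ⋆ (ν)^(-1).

ω

The identity is ψ. In row ν, the entry ψ sits in column ν, so ν^(-1) = ν.
ν ⋆ ρ = μ
μ ⋆ ν = ω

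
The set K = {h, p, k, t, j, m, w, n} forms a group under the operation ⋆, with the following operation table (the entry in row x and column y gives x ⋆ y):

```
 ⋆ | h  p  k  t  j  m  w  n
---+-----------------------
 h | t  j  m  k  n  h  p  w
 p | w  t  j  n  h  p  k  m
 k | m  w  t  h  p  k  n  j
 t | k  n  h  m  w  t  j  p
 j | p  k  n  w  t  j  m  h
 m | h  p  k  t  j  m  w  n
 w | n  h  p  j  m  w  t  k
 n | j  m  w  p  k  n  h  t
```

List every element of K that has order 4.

Identity is m. Compute the order of each non-identity element by repeated multiplication:
  h: h → t → k → m  (order 4)
  p: p → t → n → m  (order 4)
  k: k → t → h → m  (order 4)
  t: t → m  (order 2)
  j: j → t → w → m  (order 4)
  w: w → t → j → m  (order 4)
  n: n → t → p → m  (order 4)
Elements of order 4: {h, j, k, n, p, w}.

{h, j, k, n, p, w}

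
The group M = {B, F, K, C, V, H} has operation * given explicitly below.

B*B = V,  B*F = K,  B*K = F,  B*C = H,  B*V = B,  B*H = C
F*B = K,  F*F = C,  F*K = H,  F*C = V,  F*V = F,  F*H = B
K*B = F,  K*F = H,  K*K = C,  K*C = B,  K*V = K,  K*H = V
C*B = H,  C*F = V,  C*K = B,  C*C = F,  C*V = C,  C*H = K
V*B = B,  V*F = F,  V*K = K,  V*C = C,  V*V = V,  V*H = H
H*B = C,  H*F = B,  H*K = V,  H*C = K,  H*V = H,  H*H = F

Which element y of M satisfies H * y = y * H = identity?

K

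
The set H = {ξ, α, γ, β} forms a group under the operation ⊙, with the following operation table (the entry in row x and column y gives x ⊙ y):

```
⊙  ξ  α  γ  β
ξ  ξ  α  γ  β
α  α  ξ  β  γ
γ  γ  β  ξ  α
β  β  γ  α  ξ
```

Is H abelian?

Check whether the table is symmetric across its main diagonal.
Every entry (row x, col y) equals the entry (row y, col x), so H is abelian.
(In fact H ≅ the Klein four-group V_4.)

Yes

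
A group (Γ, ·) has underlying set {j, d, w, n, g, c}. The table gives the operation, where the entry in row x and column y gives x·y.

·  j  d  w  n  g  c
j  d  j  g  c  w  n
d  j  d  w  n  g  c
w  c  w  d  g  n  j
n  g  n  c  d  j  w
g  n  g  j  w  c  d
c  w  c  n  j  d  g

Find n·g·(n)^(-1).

c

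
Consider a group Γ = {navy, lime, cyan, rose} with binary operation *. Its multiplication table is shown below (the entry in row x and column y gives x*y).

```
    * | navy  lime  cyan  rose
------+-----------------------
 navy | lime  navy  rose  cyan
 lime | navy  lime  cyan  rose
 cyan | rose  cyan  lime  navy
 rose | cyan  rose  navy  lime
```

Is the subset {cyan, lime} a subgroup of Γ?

Yes

{cyan, lime} contains the identity lime.
Checking products: every product of two elements of {cyan, lime} (read from the table) lies in {cyan, lime}, so the set is closed.
In a finite group, a nonempty closed subset is a subgroup. So {cyan, lime} ≤ Γ.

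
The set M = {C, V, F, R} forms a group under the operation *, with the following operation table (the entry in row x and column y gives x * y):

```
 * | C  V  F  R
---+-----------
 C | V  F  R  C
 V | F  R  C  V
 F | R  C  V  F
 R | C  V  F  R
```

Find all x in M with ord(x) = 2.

{V}

Identity is R. Compute the order of each non-identity element by repeated multiplication:
  C: C → V → F → R  (order 4)
  V: V → R  (order 2)
  F: F → V → C → R  (order 4)
Elements of order 2: {V}.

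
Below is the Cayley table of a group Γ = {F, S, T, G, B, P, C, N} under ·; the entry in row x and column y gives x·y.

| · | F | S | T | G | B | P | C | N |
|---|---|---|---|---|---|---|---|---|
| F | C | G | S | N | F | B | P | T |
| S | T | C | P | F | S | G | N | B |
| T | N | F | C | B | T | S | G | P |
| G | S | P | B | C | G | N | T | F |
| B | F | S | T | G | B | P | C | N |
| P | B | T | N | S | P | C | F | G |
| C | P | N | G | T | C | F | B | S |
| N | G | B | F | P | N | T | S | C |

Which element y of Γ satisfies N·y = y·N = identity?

S

First locate the identity: row B matches the header, so B is the identity.
Scan row N for B: N·S = B. Hence N^(-1) = S.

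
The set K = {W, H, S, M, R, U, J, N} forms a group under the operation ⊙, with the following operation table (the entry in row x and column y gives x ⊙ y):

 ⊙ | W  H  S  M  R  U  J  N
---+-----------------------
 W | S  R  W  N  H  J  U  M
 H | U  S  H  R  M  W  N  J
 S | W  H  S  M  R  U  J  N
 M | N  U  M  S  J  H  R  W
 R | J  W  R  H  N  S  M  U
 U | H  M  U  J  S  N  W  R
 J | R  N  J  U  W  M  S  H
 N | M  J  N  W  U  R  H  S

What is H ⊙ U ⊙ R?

H ⊙ U = W
W ⊙ R = H
(Structurally, K here is isomorphic to the dihedral group D_4.)

H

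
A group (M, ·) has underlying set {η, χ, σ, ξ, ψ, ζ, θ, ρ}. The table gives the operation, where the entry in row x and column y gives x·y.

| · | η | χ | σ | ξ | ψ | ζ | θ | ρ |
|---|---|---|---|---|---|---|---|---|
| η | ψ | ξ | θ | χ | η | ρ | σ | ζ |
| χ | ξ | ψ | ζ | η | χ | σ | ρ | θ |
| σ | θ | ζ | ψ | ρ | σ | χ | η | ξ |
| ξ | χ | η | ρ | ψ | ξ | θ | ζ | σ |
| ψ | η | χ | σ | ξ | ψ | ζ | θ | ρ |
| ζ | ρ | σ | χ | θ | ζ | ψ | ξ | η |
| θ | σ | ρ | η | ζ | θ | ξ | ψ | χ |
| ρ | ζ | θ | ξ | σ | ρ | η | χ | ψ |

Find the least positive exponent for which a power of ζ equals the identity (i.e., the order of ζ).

2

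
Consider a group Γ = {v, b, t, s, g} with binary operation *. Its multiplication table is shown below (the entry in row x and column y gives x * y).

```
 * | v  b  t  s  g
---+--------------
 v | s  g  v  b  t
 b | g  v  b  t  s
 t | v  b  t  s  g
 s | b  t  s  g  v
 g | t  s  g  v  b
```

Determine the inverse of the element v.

First locate the identity: row t matches the header, so t is the identity.
Scan row v for t: v * g = t. Hence v^(-1) = g.

g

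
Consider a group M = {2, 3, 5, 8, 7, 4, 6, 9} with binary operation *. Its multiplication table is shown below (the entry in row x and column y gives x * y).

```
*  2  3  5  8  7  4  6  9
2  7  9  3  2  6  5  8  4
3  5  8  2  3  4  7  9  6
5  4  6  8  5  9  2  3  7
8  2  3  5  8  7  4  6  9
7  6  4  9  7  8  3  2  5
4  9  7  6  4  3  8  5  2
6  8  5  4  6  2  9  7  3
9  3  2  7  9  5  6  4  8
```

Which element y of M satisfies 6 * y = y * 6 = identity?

First locate the identity: row 8 matches the header, so 8 is the identity.
Scan row 6 for 8: 6 * 2 = 8. Hence 6^(-1) = 2.

2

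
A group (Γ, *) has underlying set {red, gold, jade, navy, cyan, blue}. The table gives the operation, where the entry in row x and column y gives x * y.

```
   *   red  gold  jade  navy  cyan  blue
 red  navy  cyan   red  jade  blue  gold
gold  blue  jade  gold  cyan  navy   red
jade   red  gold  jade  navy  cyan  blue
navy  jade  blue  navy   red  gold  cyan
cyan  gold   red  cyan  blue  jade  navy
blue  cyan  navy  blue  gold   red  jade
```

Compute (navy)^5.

red

navy^1 = navy
navy^2 = navy * navy = red
navy^3 = red * navy = jade
navy^4 = jade * navy = navy
navy^5 = navy * navy = red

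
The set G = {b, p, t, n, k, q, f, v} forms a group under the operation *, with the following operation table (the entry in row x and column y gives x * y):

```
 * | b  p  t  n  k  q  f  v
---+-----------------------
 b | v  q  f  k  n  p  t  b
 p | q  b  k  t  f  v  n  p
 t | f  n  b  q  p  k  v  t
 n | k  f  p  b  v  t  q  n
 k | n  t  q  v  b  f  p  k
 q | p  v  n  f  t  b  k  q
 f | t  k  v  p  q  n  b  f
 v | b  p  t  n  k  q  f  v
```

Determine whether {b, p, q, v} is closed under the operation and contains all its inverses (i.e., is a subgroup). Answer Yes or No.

Yes

{b, p, q, v} contains the identity v.
Checking products: every product of two elements of {b, p, q, v} (read from the table) lies in {b, p, q, v}, so the set is closed.
In a finite group, a nonempty closed subset is a subgroup. So {b, p, q, v} ≤ G.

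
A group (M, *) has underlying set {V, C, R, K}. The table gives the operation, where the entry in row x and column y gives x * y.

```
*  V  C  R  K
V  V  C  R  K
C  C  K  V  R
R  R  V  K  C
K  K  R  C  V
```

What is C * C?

Read row C, column C: C * C = K.

K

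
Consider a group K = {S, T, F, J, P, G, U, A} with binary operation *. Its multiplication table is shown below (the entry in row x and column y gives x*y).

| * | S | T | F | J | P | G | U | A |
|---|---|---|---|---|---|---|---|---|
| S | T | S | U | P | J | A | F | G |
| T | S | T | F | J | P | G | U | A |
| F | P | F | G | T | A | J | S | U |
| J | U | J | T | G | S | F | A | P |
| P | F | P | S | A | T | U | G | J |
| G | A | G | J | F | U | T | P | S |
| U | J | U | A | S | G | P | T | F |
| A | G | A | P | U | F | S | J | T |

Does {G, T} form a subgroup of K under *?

{G, T} contains the identity T.
Checking products: every product of two elements of {G, T} (read from the table) lies in {G, T}, so the set is closed.
In a finite group, a nonempty closed subset is a subgroup. So {G, T} ≤ K.

Yes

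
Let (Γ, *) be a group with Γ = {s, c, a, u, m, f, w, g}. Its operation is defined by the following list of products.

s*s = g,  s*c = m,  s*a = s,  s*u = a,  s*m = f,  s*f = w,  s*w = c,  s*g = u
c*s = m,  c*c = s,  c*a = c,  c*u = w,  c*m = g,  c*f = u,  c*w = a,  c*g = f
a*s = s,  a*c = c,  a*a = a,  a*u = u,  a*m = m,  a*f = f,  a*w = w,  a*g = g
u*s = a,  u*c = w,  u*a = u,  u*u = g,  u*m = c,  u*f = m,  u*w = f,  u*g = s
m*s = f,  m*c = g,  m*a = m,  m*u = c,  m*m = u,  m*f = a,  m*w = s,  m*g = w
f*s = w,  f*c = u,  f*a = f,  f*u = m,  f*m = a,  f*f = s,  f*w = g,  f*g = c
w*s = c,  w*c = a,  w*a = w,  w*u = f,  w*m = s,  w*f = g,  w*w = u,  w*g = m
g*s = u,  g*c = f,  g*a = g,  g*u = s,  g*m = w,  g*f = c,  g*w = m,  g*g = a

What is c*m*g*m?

c*m = g
g*g = a
a*m = m

m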